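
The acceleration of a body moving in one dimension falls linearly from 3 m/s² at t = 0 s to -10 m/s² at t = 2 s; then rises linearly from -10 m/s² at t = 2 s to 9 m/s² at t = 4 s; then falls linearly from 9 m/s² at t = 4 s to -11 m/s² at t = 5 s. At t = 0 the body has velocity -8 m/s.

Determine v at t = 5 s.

Δv equals the area under the a-t graph; then v = v₀ + Δv.
0–2 s: ½(3 + -10)(2) = -7 m/s
2–4 s: ½(-10 + 9)(2) = -1 m/s
4–5 s: ½(9 + -11)(1) = -1 m/s
Δv = -9 m/s, so v(5) = -8 + (-9) = -17 m/s.

-17 m/s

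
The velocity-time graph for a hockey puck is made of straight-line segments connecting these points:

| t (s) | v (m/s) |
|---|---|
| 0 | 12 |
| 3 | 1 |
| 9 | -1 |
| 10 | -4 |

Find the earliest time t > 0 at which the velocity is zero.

v changes sign on 3–9 s (from 1 to -1); the graph is linear there, so v = 0 at t = 3 + (-1)·(9 − 3)/(-1 − 1) = 6 s.

t = 6 s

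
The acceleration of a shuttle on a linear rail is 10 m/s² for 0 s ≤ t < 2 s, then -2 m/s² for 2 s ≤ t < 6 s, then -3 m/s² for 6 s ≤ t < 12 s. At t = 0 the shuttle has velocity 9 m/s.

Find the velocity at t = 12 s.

3 m/s

Δv equals the area under the a-t graph; then v = v₀ + Δv.
0–2 s: 10 × 2 = 20 m/s
2–6 s: -2 × 4 = -8 m/s
6–12 s: -3 × 6 = -18 m/s
Δv = -6 m/s, so v(12) = 9 + (-6) = 3 m/s.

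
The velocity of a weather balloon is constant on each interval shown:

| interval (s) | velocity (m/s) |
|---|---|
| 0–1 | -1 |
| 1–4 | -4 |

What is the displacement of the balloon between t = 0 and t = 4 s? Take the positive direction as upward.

Displacement is the signed area under the v-t curve.
0–1 s: -1 × 1 = -1 m
1–4 s: -4 × 3 = -12 m
Net displacement = -13 m

-13 m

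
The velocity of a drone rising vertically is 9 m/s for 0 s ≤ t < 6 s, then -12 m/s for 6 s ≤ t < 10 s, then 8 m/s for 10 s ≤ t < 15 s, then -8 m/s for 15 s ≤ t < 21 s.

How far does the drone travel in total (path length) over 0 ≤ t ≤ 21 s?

190 m

Total distance travelled is ∫|v| dt — sum the magnitudes of each area piece.
0–6 s: |9| × 6 = 54 m
6–10 s: |-12| × 4 = 48 m
10–15 s: |8| × 5 = 40 m
15–21 s: |-8| × 6 = 48 m
Total distance = 190 m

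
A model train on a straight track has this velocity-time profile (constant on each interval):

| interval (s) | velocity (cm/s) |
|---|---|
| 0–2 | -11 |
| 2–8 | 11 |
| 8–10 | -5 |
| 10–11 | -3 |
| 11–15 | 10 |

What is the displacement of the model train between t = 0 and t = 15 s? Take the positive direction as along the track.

Net displacement equals the area under the velocity-time graph (areas below the axis count negative).
0–2 s: -11 × 2 = -22 cm
2–8 s: 11 × 6 = 66 cm
8–10 s: -5 × 2 = -10 cm
10–11 s: -3 × 1 = -3 cm
11–15 s: 10 × 4 = 40 cm
Net displacement = 71 cm

71 cm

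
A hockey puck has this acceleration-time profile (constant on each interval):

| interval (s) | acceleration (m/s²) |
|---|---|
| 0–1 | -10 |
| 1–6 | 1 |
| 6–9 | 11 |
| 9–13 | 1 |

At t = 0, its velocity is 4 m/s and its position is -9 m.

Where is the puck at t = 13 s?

155 m

On each constant-a segment, Δv = aΔt and Δx = v₀Δt + ½aΔt²; chain segment to segment.
0–1 s: v starts 4 m/s; Δx = 4·1 + ½·-10·1² = -1 m; v ends -6 m/s.
1–6 s: v starts -6 m/s; Δx = -6·5 + ½·1·5² = -17.5 m; v ends -1 m/s.
6–9 s: v starts -1 m/s; Δx = -1·3 + ½·11·3² = 46.5 m; v ends 32 m/s.
9–13 s: v starts 32 m/s; Δx = 32·4 + ½·1·4² = 136 m; v ends 36 m/s.
x(13) = -9 + Σ Δx = 155 m.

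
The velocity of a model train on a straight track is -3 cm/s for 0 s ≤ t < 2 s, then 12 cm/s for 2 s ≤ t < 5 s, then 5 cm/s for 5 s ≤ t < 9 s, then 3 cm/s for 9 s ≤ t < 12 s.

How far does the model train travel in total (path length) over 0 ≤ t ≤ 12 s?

Total distance travelled is ∫|v| dt — sum the magnitudes of each area piece.
0–2 s: |-3| × 2 = 6 cm
2–5 s: |12| × 3 = 36 cm
5–9 s: |5| × 4 = 20 cm
9–12 s: |3| × 3 = 9 cm
Total distance = 71 cm

71 cm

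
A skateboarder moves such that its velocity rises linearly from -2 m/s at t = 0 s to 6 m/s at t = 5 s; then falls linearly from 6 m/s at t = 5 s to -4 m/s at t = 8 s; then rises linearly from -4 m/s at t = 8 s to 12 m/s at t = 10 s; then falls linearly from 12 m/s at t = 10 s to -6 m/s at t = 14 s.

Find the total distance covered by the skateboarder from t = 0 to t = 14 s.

50.3 m

Total distance travelled is ∫|v| dt — sum the magnitudes of each area piece.
0–5 s: v = 0 at t = 1.25 s; triangle areas 1.25 + 11.25 = 12.5 m
5–8 s: v = 0 at t = 6.8 s; triangle areas 5.4 + 2.4 = 7.8 m
8–10 s: v = 0 at t = 8.5 s; triangle areas 1 + 9 = 10 m
10–14 s: v = 0 at t = 38/3 s; triangle areas 16 + 4 = 20 m
Total distance = 50.3 m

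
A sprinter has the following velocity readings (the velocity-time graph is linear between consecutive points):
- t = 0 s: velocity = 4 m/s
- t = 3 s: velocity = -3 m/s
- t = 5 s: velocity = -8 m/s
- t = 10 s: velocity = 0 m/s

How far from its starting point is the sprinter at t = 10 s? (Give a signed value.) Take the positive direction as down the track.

Net displacement equals the area under the velocity-time graph (areas below the axis count negative).
0–3 s: ½(4 + -3)(3) = 1.5 m
3–5 s: ½(-3 + -8)(2) = -11 m
5–10 s: ½(-8 + 0)(5) = -20 m
Net displacement = -29.5 m

-29.5 m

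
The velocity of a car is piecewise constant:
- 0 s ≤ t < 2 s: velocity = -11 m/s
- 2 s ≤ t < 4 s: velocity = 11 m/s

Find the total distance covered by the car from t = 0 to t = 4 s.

44 m

Total distance travelled is ∫|v| dt — sum the magnitudes of each area piece.
0–2 s: |-11| × 2 = 22 m
2–4 s: |11| × 2 = 22 m
Total distance = 44 m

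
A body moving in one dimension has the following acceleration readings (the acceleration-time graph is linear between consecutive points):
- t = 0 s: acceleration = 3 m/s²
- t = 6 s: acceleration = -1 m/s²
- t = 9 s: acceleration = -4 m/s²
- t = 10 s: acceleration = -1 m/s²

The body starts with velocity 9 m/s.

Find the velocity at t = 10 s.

5 m/s

Δv equals the area under the a-t graph; then v = v₀ + Δv.
0–6 s: ½(3 + -1)(6) = 6 m/s
6–9 s: ½(-1 + -4)(3) = -7.5 m/s
9–10 s: ½(-4 + -1)(1) = -2.5 m/s
Δv = -4 m/s, so v(10) = 9 + (-4) = 5 m/s.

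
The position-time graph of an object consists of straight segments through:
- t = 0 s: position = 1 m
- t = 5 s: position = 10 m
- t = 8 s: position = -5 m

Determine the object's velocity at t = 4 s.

Velocity is the slope of the x-t graph on 0–5 s: (10 − 1)/(5 − 0) = 1.8 m/s.

1.8 m/s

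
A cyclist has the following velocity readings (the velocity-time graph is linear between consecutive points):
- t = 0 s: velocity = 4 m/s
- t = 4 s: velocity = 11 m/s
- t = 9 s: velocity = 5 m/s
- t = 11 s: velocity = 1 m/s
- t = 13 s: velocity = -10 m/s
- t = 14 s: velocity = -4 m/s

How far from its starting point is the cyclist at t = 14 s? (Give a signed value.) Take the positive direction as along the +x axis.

Net displacement equals the area under the velocity-time graph (areas below the axis count negative).
0–4 s: ½(4 + 11)(4) = 30 m
4–9 s: ½(11 + 5)(5) = 40 m
9–11 s: ½(5 + 1)(2) = 6 m
11–13 s: ½(1 + -10)(2) = -9 m
13–14 s: ½(-10 + -4)(1) = -7 m
Net displacement = 60 m

60 m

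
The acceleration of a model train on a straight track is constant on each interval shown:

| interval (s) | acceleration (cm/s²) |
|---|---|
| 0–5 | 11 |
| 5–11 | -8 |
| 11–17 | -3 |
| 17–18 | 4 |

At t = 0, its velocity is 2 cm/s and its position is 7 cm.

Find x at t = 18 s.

On each constant-a segment, Δv = aΔt and Δx = v₀Δt + ½aΔt²; chain segment to segment.
0–5 s: v starts 2 cm/s; Δx = 2·5 + ½·11·5² = 147.5 cm; v ends 57 cm/s.
5–11 s: v starts 57 cm/s; Δx = 57·6 + ½·-8·6² = 198 cm; v ends 9 cm/s.
11–17 s: v starts 9 cm/s; Δx = 9·6 + ½·-3·6² = 0 cm; v ends -9 cm/s.
17–18 s: v starts -9 cm/s; Δx = -9·1 + ½·4·1² = -7 cm; v ends -5 cm/s.
x(18) = 7 + Σ Δx = 345.5 cm.

345.5 cm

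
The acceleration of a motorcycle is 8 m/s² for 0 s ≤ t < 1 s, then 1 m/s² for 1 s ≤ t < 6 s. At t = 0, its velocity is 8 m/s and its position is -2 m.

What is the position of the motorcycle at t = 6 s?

102.5 m

On each constant-a segment, Δv = aΔt and Δx = v₀Δt + ½aΔt²; chain segment to segment.
0–1 s: v starts 8 m/s; Δx = 8·1 + ½·8·1² = 12 m; v ends 16 m/s.
1–6 s: v starts 16 m/s; Δx = 16·5 + ½·1·5² = 92.5 m; v ends 21 m/s.
x(6) = -2 + Σ Δx = 102.5 m.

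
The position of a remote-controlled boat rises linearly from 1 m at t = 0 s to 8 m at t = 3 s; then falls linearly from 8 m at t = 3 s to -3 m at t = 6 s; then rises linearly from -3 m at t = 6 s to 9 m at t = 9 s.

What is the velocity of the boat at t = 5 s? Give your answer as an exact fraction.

-11/3 m/s

Velocity is the slope of the x-t graph on 3–6 s: (-3 − 8)/(6 − 3) = -11/3 m/s.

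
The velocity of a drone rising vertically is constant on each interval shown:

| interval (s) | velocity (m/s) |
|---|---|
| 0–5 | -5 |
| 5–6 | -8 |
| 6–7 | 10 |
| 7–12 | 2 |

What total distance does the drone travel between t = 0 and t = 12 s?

Distance (not displacement) is the total path length: add the absolute areas under v-t.
0–5 s: |-5| × 5 = 25 m
5–6 s: |-8| × 1 = 8 m
6–7 s: |10| × 1 = 10 m
7–12 s: |2| × 5 = 10 m
Total distance = 53 m

53 m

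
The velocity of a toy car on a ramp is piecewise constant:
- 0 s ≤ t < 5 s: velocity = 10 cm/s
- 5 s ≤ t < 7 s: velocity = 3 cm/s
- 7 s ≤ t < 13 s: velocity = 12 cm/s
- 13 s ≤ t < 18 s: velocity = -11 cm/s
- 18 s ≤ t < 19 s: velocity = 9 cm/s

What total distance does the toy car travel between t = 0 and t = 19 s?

192 cm

Total distance travelled is ∫|v| dt — sum the magnitudes of each area piece.
0–5 s: |10| × 5 = 50 cm
5–7 s: |3| × 2 = 6 cm
7–13 s: |12| × 6 = 72 cm
13–18 s: |-11| × 5 = 55 cm
18–19 s: |9| × 1 = 9 cm
Total distance = 192 cm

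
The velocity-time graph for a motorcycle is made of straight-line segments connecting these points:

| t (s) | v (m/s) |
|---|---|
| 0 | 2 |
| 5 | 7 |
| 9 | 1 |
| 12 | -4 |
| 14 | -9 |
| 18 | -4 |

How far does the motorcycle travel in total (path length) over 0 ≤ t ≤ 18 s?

Total distance travelled is ∫|v| dt — sum the magnitudes of each area piece.
0–5 s: |½(2 + 7)(5)| = 22.5 m
5–9 s: |½(7 + 1)(4)| = 16 m
9–12 s: v = 0 at t = 9.6 s; triangle areas 0.3 + 4.8 = 5.1 m
12–14 s: |½(-4 + -9)(2)| = 13 m
14–18 s: |½(-9 + -4)(4)| = 26 m
Total distance = 82.6 m

82.6 m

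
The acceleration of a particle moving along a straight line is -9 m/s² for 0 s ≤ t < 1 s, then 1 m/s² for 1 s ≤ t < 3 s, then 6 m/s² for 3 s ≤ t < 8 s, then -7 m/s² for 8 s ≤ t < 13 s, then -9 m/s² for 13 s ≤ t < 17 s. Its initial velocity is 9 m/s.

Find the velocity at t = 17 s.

Δv equals the area under the a-t graph; then v = v₀ + Δv.
0–1 s: -9 × 1 = -9 m/s
1–3 s: 1 × 2 = 2 m/s
3–8 s: 6 × 5 = 30 m/s
8–13 s: -7 × 5 = -35 m/s
13–17 s: -9 × 4 = -36 m/s
Δv = -48 m/s, so v(17) = 9 + (-48) = -39 m/s.

-39 m/s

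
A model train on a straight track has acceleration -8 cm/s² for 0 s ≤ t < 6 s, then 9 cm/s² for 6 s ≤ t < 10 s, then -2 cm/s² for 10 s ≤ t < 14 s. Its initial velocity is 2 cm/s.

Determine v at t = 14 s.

Δv equals the area under the a-t graph; then v = v₀ + Δv.
0–6 s: -8 × 6 = -48 cm/s
6–10 s: 9 × 4 = 36 cm/s
10–14 s: -2 × 4 = -8 cm/s
Δv = -20 cm/s, so v(14) = 2 + (-20) = -18 cm/s.

-18 cm/s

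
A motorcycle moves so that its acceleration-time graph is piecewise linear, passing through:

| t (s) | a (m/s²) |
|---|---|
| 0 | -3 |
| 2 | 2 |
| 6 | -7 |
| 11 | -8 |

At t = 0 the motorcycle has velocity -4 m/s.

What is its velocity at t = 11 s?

-52.5 m/s

Δv equals the area under the a-t graph; then v = v₀ + Δv.
0–2 s: ½(-3 + 2)(2) = -1 m/s
2–6 s: ½(2 + -7)(4) = -10 m/s
6–11 s: ½(-7 + -8)(5) = -37.5 m/s
Δv = -48.5 m/s, so v(11) = -4 + (-48.5) = -52.5 m/s.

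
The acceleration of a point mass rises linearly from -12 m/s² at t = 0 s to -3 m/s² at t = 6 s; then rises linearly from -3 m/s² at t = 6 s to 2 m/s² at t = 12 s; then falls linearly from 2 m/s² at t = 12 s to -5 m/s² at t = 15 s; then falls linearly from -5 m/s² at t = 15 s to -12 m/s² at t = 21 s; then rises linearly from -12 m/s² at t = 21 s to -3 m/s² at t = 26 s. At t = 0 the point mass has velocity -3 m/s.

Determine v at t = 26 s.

Δv equals the area under the a-t graph; then v = v₀ + Δv.
0–6 s: ½(-12 + -3)(6) = -45 m/s
6–12 s: ½(-3 + 2)(6) = -3 m/s
12–15 s: ½(2 + -5)(3) = -4.5 m/s
15–21 s: ½(-5 + -12)(6) = -51 m/s
21–26 s: ½(-12 + -3)(5) = -37.5 m/s
Δv = -141 m/s, so v(26) = -3 + (-141) = -144 m/s.

-144 m/s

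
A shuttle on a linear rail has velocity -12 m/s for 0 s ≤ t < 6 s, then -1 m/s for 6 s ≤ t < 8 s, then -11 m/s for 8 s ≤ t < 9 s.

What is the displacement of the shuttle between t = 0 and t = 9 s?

-85 m

Net displacement equals the area under the velocity-time graph (areas below the axis count negative).
0–6 s: -12 × 6 = -72 m
6–8 s: -1 × 2 = -2 m
8–9 s: -11 × 1 = -11 m
Net displacement = -85 m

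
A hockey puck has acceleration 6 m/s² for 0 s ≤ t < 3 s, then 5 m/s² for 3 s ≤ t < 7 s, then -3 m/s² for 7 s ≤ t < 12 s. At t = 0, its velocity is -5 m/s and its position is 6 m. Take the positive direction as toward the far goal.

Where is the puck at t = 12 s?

On each constant-a segment, Δv = aΔt and Δx = v₀Δt + ½aΔt²; chain segment to segment.
0–3 s: v starts -5 m/s; Δx = -5·3 + ½·6·3² = 12 m; v ends 13 m/s.
3–7 s: v starts 13 m/s; Δx = 13·4 + ½·5·4² = 92 m; v ends 33 m/s.
7–12 s: v starts 33 m/s; Δx = 33·5 + ½·-3·5² = 127.5 m; v ends 18 m/s.
x(12) = 6 + Σ Δx = 237.5 m.

237.5 m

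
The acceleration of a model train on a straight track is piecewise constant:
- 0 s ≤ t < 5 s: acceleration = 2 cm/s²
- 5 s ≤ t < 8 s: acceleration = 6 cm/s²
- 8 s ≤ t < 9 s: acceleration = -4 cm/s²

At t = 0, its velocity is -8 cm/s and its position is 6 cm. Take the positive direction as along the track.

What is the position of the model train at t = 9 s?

On each constant-a segment, Δv = aΔt and Δx = v₀Δt + ½aΔt²; chain segment to segment.
0–5 s: v starts -8 cm/s; Δx = -8·5 + ½·2·5² = -15 cm; v ends 2 cm/s.
5–8 s: v starts 2 cm/s; Δx = 2·3 + ½·6·3² = 33 cm; v ends 20 cm/s.
8–9 s: v starts 20 cm/s; Δx = 20·1 + ½·-4·1² = 18 cm; v ends 16 cm/s.
x(9) = 6 + Σ Δx = 42 cm.

42 cm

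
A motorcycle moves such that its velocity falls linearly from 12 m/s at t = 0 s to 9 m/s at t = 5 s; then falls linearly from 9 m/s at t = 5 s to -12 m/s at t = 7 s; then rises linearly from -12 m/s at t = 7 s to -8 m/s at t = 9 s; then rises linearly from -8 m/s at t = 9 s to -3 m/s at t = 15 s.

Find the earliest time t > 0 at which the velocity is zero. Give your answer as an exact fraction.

t = 41/7 s

v changes sign on 5–7 s (from 9 to -12); the graph is linear there, so v = 0 at t = 5 + (-9)·(7 − 5)/(-12 − 9) = 41/7 s.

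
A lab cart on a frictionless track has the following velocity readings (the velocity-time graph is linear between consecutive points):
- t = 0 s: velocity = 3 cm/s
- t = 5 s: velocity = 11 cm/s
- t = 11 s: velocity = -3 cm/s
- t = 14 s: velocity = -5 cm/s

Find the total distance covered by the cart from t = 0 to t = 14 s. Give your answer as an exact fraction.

524/7 cm

Distance (not displacement) is the total path length: add the absolute areas under v-t.
0–5 s: |½(3 + 11)(5)| = 35 cm
5–11 s: v = 0 at t = 68/7 s; triangle areas 363/14 + 27/14 = 195/7 cm
11–14 s: |½(-3 + -5)(3)| = 12 cm
Total distance = 524/7 cm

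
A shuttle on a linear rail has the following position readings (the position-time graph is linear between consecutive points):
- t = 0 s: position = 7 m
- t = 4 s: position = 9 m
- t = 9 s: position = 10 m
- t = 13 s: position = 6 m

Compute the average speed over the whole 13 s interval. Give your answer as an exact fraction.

7/13 m/s

Average speed = (total path length)/(elapsed time); on a piecewise-linear x-t graph the path length is Σ|Δx|.
0–4 s: |Δx| = |9 − 7| = 2 m
4–9 s: |Δx| = |10 − 9| = 1 m
9–13 s: |Δx| = |6 − 10| = 4 m
Total path = 7 m; average speed = 7/13 = 7/13 m/s.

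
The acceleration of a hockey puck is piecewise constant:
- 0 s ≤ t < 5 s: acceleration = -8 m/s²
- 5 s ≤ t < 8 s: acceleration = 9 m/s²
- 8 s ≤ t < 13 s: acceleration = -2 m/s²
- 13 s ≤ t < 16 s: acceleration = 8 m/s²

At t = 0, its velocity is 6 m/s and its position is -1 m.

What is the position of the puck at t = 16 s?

-207.5 m

On each constant-a segment, Δv = aΔt and Δx = v₀Δt + ½aΔt²; chain segment to segment.
0–5 s: v starts 6 m/s; Δx = 6·5 + ½·-8·5² = -70 m; v ends -34 m/s.
5–8 s: v starts -34 m/s; Δx = -34·3 + ½·9·3² = -61.5 m; v ends -7 m/s.
8–13 s: v starts -7 m/s; Δx = -7·5 + ½·-2·5² = -60 m; v ends -17 m/s.
13–16 s: v starts -17 m/s; Δx = -17·3 + ½·8·3² = -15 m; v ends 7 m/s.
x(16) = -1 + Σ Δx = -207.5 m.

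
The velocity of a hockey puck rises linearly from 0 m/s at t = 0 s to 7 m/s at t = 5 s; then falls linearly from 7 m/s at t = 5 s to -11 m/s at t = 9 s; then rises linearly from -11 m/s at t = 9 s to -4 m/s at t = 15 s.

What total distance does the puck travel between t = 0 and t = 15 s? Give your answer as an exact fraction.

1465/18 m

Total distance travelled is ∫|v| dt — sum the magnitudes of each area piece.
0–5 s: |½(0 + 7)(5)| = 17.5 m
5–9 s: v = 0 at t = 59/9 s; triangle areas 49/9 + 121/9 = 170/9 m
9–15 s: |½(-11 + -4)(6)| = 45 m
Total distance = 1465/18 m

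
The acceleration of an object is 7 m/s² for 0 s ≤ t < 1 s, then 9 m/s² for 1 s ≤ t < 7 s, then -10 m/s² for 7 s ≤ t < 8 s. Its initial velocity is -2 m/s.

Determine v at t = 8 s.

Δv equals the area under the a-t graph; then v = v₀ + Δv.
0–1 s: 7 × 1 = 7 m/s
1–7 s: 9 × 6 = 54 m/s
7–8 s: -10 × 1 = -10 m/s
Δv = 51 m/s, so v(8) = -2 + (51) = 49 m/s.

49 m/s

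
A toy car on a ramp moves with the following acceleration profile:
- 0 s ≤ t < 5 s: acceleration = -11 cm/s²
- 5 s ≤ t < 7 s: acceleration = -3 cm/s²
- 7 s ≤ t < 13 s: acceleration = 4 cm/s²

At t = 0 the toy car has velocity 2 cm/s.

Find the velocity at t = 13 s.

Δv equals the area under the a-t graph; then v = v₀ + Δv.
0–5 s: -11 × 5 = -55 cm/s
5–7 s: -3 × 2 = -6 cm/s
7–13 s: 4 × 6 = 24 cm/s
Δv = -37 cm/s, so v(13) = 2 + (-37) = -35 cm/s.

-35 cm/s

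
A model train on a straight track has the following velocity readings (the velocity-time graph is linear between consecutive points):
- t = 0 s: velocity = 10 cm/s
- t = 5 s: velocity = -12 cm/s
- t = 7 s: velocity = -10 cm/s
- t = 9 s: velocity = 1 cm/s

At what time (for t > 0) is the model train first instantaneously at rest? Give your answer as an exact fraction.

v changes sign on 0–5 s (from 10 to -12); the graph is linear there, so v = 0 at t = 0 + (-10)·(5 − 0)/(-12 − 10) = 25/11 s.

t = 25/11 s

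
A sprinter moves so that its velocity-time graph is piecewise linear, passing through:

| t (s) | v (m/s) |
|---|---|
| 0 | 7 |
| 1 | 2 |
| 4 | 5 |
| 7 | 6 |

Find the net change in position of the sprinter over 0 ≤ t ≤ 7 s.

31.5 m

Net displacement equals the area under the velocity-time graph (areas below the axis count negative).
0–1 s: ½(7 + 2)(1) = 4.5 m
1–4 s: ½(2 + 5)(3) = 10.5 m
4–7 s: ½(5 + 6)(3) = 16.5 m
Net displacement = 31.5 m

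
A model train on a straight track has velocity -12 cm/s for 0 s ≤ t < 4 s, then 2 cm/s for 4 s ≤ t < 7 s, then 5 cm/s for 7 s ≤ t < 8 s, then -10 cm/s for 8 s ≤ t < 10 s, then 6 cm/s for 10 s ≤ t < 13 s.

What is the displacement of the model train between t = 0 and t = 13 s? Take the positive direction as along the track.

-39 cm

Net displacement equals the area under the velocity-time graph (areas below the axis count negative).
0–4 s: -12 × 4 = -48 cm
4–7 s: 2 × 3 = 6 cm
7–8 s: 5 × 1 = 5 cm
8–10 s: -10 × 2 = -20 cm
10–13 s: 6 × 3 = 18 cm
Net displacement = -39 cm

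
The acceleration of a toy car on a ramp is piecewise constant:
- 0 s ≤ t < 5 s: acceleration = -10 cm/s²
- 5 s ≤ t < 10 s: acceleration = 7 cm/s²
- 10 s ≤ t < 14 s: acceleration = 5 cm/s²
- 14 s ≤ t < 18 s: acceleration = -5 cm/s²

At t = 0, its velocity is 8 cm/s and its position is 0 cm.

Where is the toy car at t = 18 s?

On each constant-a segment, Δv = aΔt and Δx = v₀Δt + ½aΔt²; chain segment to segment.
0–5 s: v starts 8 cm/s; Δx = 8·5 + ½·-10·5² = -85 cm; v ends -42 cm/s.
5–10 s: v starts -42 cm/s; Δx = -42·5 + ½·7·5² = -122.5 cm; v ends -7 cm/s.
10–14 s: v starts -7 cm/s; Δx = -7·4 + ½·5·4² = 12 cm; v ends 13 cm/s.
14–18 s: v starts 13 cm/s; Δx = 13·4 + ½·-5·4² = 12 cm; v ends -7 cm/s.
x(18) = 0 + Σ Δx = -183.5 cm.

-183.5 cm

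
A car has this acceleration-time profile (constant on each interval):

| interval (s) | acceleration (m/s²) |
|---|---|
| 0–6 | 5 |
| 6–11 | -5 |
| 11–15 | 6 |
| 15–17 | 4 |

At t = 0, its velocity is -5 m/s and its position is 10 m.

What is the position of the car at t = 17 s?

236.5 m

On each constant-a segment, Δv = aΔt and Δx = v₀Δt + ½aΔt²; chain segment to segment.
0–6 s: v starts -5 m/s; Δx = -5·6 + ½·5·6² = 60 m; v ends 25 m/s.
6–11 s: v starts 25 m/s; Δx = 25·5 + ½·-5·5² = 62.5 m; v ends 0 m/s.
11–15 s: v starts 0 m/s; Δx = 0·4 + ½·6·4² = 48 m; v ends 24 m/s.
15–17 s: v starts 24 m/s; Δx = 24·2 + ½·4·2² = 56 m; v ends 32 m/s.
x(17) = 10 + Σ Δx = 236.5 m.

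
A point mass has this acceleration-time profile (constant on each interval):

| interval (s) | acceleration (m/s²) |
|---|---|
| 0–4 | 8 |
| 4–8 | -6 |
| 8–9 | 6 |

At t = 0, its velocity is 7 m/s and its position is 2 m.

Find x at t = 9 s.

On each constant-a segment, Δv = aΔt and Δx = v₀Δt + ½aΔt²; chain segment to segment.
0–4 s: v starts 7 m/s; Δx = 7·4 + ½·8·4² = 92 m; v ends 39 m/s.
4–8 s: v starts 39 m/s; Δx = 39·4 + ½·-6·4² = 108 m; v ends 15 m/s.
8–9 s: v starts 15 m/s; Δx = 15·1 + ½·6·1² = 18 m; v ends 21 m/s.
x(9) = 2 + Σ Δx = 220 m.

220 m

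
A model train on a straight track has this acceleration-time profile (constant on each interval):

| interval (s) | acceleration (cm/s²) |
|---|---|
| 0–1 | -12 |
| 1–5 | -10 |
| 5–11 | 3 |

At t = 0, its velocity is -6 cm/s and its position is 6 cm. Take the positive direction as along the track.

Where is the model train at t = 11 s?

On each constant-a segment, Δv = aΔt and Δx = v₀Δt + ½aΔt²; chain segment to segment.
0–1 s: v starts -6 cm/s; Δx = -6·1 + ½·-12·1² = -12 cm; v ends -18 cm/s.
1–5 s: v starts -18 cm/s; Δx = -18·4 + ½·-10·4² = -152 cm; v ends -58 cm/s.
5–11 s: v starts -58 cm/s; Δx = -58·6 + ½·3·6² = -294 cm; v ends -40 cm/s.
x(11) = 6 + Σ Δx = -452 cm.

-452 cm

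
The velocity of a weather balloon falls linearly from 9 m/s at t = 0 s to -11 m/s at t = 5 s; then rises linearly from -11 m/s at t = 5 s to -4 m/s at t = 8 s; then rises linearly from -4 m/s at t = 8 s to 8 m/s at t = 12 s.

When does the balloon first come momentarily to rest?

v changes sign on 0–5 s (from 9 to -11); the graph is linear there, so v = 0 at t = 0 + (-9)·(5 − 0)/(-11 − 9) = 2.25 s.

t = 2.25 s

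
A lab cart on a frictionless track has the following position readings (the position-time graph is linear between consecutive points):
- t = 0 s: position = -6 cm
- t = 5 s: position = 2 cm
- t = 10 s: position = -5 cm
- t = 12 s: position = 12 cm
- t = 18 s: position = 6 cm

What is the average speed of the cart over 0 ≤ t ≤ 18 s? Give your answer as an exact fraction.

Average speed = (total path length)/(elapsed time); on a piecewise-linear x-t graph the path length is Σ|Δx|.
0–5 s: |Δx| = |2 − -6| = 8 cm
5–10 s: |Δx| = |-5 − 2| = 7 cm
10–12 s: |Δx| = |12 − -5| = 17 cm
12–18 s: |Δx| = |6 − 12| = 6 cm
Total path = 38 cm; average speed = 38/18 = 19/9 cm/s.

19/9 cm/s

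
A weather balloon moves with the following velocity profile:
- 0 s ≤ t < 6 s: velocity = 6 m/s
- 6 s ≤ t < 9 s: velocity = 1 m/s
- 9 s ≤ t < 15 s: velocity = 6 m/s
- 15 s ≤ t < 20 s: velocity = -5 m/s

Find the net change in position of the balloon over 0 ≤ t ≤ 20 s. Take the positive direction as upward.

50 m

Displacement is the signed area under the v-t curve.
0–6 s: 6 × 6 = 36 m
6–9 s: 1 × 3 = 3 m
9–15 s: 6 × 6 = 36 m
15–20 s: -5 × 5 = -25 m
Net displacement = 50 m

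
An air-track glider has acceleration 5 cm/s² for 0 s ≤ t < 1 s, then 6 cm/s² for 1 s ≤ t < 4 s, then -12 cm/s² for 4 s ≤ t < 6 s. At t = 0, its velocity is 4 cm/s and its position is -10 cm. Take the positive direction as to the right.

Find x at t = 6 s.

80.5 cm

On each constant-a segment, Δv = aΔt and Δx = v₀Δt + ½aΔt²; chain segment to segment.
0–1 s: v starts 4 cm/s; Δx = 4·1 + ½·5·1² = 6.5 cm; v ends 9 cm/s.
1–4 s: v starts 9 cm/s; Δx = 9·3 + ½·6·3² = 54 cm; v ends 27 cm/s.
4–6 s: v starts 27 cm/s; Δx = 27·2 + ½·-12·2² = 30 cm; v ends 3 cm/s.
x(6) = -10 + Σ Δx = 80.5 cm.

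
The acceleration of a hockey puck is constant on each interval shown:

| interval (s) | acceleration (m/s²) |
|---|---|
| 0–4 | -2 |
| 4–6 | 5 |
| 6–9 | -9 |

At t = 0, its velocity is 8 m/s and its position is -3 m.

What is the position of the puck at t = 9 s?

12.5 m

On each constant-a segment, Δv = aΔt and Δx = v₀Δt + ½aΔt²; chain segment to segment.
0–4 s: v starts 8 m/s; Δx = 8·4 + ½·-2·4² = 16 m; v ends 0 m/s.
4–6 s: v starts 0 m/s; Δx = 0·2 + ½·5·2² = 10 m; v ends 10 m/s.
6–9 s: v starts 10 m/s; Δx = 10·3 + ½·-9·3² = -10.5 m; v ends -17 m/s.
x(9) = -3 + Σ Δx = 12.5 m.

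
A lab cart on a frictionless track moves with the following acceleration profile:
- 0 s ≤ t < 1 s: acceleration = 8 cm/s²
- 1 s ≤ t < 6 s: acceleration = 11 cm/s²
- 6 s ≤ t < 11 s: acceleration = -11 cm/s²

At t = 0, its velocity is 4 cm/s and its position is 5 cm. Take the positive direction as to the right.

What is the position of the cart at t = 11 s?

408 cm

On each constant-a segment, Δv = aΔt and Δx = v₀Δt + ½aΔt²; chain segment to segment.
0–1 s: v starts 4 cm/s; Δx = 4·1 + ½·8·1² = 8 cm; v ends 12 cm/s.
1–6 s: v starts 12 cm/s; Δx = 12·5 + ½·11·5² = 197.5 cm; v ends 67 cm/s.
6–11 s: v starts 67 cm/s; Δx = 67·5 + ½·-11·5² = 197.5 cm; v ends 12 cm/s.
x(11) = 5 + Σ Δx = 408 cm.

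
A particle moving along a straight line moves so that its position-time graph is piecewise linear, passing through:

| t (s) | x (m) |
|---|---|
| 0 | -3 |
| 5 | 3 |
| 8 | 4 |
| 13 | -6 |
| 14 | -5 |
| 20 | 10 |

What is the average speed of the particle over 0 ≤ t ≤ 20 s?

Average speed = (total path length)/(elapsed time); on a piecewise-linear x-t graph the path length is Σ|Δx|.
0–5 s: |Δx| = |3 − -3| = 6 m
5–8 s: |Δx| = |4 − 3| = 1 m
8–13 s: |Δx| = |-6 − 4| = 10 m
13–14 s: |Δx| = |-5 − -6| = 1 m
14–20 s: |Δx| = |10 − -5| = 15 m
Total path = 33 m; average speed = 33/20 = 1.65 m/s.

1.65 m/s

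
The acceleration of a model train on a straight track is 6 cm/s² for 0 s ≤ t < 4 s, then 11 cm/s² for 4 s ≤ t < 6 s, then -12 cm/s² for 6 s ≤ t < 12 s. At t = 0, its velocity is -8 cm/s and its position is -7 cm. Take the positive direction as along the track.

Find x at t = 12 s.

On each constant-a segment, Δv = aΔt and Δx = v₀Δt + ½aΔt²; chain segment to segment.
0–4 s: v starts -8 cm/s; Δx = -8·4 + ½·6·4² = 16 cm; v ends 16 cm/s.
4–6 s: v starts 16 cm/s; Δx = 16·2 + ½·11·2² = 54 cm; v ends 38 cm/s.
6–12 s: v starts 38 cm/s; Δx = 38·6 + ½·-12·6² = 12 cm; v ends -34 cm/s.
x(12) = -7 + Σ Δx = 75 cm.

75 cm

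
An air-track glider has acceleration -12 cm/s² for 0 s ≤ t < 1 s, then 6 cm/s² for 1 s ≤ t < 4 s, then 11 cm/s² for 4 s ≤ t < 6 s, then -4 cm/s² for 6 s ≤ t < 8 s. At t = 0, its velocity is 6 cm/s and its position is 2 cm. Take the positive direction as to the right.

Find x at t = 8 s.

On each constant-a segment, Δv = aΔt and Δx = v₀Δt + ½aΔt²; chain segment to segment.
0–1 s: v starts 6 cm/s; Δx = 6·1 + ½·-12·1² = 0 cm; v ends -6 cm/s.
1–4 s: v starts -6 cm/s; Δx = -6·3 + ½·6·3² = 9 cm; v ends 12 cm/s.
4–6 s: v starts 12 cm/s; Δx = 12·2 + ½·11·2² = 46 cm; v ends 34 cm/s.
6–8 s: v starts 34 cm/s; Δx = 34·2 + ½·-4·2² = 60 cm; v ends 26 cm/s.
x(8) = 2 + Σ Δx = 117 cm.

117 cm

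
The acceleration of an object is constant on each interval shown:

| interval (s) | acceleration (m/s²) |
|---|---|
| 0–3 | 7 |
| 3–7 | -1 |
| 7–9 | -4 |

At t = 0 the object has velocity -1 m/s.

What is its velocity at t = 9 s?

8 m/s

Δv equals the area under the a-t graph; then v = v₀ + Δv.
0–3 s: 7 × 3 = 21 m/s
3–7 s: -1 × 4 = -4 m/s
7–9 s: -4 × 2 = -8 m/s
Δv = 9 m/s, so v(9) = -1 + (9) = 8 m/s.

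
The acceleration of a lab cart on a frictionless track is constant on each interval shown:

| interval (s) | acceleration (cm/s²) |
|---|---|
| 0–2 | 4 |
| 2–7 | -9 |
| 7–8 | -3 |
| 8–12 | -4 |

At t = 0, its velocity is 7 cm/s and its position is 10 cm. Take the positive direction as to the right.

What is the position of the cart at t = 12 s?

On each constant-a segment, Δv = aΔt and Δx = v₀Δt + ½aΔt²; chain segment to segment.
0–2 s: v starts 7 cm/s; Δx = 7·2 + ½·4·2² = 22 cm; v ends 15 cm/s.
2–7 s: v starts 15 cm/s; Δx = 15·5 + ½·-9·5² = -37.5 cm; v ends -30 cm/s.
7–8 s: v starts -30 cm/s; Δx = -30·1 + ½·-3·1² = -31.5 cm; v ends -33 cm/s.
8–12 s: v starts -33 cm/s; Δx = -33·4 + ½·-4·4² = -164 cm; v ends -49 cm/s.
x(12) = 10 + Σ Δx = -201 cm.

-201 cm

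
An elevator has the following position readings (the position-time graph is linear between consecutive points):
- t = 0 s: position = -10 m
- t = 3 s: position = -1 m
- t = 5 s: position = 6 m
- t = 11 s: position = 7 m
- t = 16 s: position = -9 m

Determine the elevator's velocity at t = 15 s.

Velocity is the slope of the x-t graph on 11–16 s: (-9 − 7)/(16 − 11) = -3.2 m/s.

-3.2 m/s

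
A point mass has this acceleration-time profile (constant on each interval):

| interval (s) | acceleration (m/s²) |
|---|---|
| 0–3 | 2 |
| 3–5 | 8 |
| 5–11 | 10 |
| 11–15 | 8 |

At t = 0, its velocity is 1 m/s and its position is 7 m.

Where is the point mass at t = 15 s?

763 m

On each constant-a segment, Δv = aΔt and Δx = v₀Δt + ½aΔt²; chain segment to segment.
0–3 s: v starts 1 m/s; Δx = 1·3 + ½·2·3² = 12 m; v ends 7 m/s.
3–5 s: v starts 7 m/s; Δx = 7·2 + ½·8·2² = 30 m; v ends 23 m/s.
5–11 s: v starts 23 m/s; Δx = 23·6 + ½·10·6² = 318 m; v ends 83 m/s.
11–15 s: v starts 83 m/s; Δx = 83·4 + ½·8·4² = 396 m; v ends 115 m/s.
x(15) = 7 + Σ Δx = 763 m.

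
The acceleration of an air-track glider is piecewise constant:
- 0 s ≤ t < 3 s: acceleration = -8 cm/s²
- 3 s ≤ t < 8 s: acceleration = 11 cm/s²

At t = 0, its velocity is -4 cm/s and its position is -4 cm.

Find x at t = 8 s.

On each constant-a segment, Δv = aΔt and Δx = v₀Δt + ½aΔt²; chain segment to segment.
0–3 s: v starts -4 cm/s; Δx = -4·3 + ½·-8·3² = -48 cm; v ends -28 cm/s.
3–8 s: v starts -28 cm/s; Δx = -28·5 + ½·11·5² = -2.5 cm; v ends 27 cm/s.
x(8) = -4 + Σ Δx = -54.5 cm.

-54.5 cm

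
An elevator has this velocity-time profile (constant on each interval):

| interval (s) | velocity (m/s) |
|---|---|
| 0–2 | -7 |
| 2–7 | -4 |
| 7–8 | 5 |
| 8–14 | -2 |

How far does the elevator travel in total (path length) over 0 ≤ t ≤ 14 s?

51 m

Distance (not displacement) is the total path length: add the absolute areas under v-t.
0–2 s: |-7| × 2 = 14 m
2–7 s: |-4| × 5 = 20 m
7–8 s: |5| × 1 = 5 m
8–14 s: |-2| × 6 = 12 m
Total distance = 51 m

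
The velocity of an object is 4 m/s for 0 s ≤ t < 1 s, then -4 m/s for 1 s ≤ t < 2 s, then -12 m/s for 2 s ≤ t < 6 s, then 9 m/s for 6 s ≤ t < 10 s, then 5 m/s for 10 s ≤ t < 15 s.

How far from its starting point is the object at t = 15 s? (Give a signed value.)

Displacement is the signed area under the v-t curve.
0–1 s: 4 × 1 = 4 m
1–2 s: -4 × 1 = -4 m
2–6 s: -12 × 4 = -48 m
6–10 s: 9 × 4 = 36 m
10–15 s: 5 × 5 = 25 m
Net displacement = 13 m

13 m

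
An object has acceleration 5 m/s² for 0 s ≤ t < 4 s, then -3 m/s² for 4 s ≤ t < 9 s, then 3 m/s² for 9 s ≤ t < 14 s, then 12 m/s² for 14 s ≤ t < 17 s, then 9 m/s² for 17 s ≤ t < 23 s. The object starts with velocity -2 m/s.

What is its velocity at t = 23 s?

108 m/s

Δv equals the area under the a-t graph; then v = v₀ + Δv.
0–4 s: 5 × 4 = 20 m/s
4–9 s: -3 × 5 = -15 m/s
9–14 s: 3 × 5 = 15 m/s
14–17 s: 12 × 3 = 36 m/s
17–23 s: 9 × 6 = 54 m/s
Δv = 110 m/s, so v(23) = -2 + (110) = 108 m/s.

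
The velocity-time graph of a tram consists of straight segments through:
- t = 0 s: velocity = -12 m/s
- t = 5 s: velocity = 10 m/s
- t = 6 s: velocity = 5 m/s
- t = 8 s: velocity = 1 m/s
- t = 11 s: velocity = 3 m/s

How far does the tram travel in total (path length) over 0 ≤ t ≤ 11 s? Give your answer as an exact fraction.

1039/22 m

Distance (not displacement) is the total path length: add the absolute areas under v-t.
0–5 s: v = 0 at t = 30/11 s; triangle areas 180/11 + 125/11 = 305/11 m
5–6 s: |½(10 + 5)(1)| = 7.5 m
6–8 s: |½(5 + 1)(2)| = 6 m
8–11 s: |½(1 + 3)(3)| = 6 m
Total distance = 1039/22 m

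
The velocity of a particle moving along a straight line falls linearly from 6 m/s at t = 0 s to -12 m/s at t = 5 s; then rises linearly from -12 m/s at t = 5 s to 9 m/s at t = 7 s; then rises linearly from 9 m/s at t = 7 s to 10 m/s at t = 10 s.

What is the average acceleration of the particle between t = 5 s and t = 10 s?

4.4 m/s²

Average acceleration = Δv/Δt = (10 − -12)/(10 − 5) = 4.4 m/s².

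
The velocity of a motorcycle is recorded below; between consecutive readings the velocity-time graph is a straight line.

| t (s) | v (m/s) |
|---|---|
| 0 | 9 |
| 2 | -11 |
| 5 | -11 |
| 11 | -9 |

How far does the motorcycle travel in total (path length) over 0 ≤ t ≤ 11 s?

Distance (not displacement) is the total path length: add the absolute areas under v-t.
0–2 s: v = 0 at t = 0.9 s; triangle areas 4.05 + 6.05 = 10.1 m
2–5 s: |-11| × 3 = 33 m
5–11 s: |½(-11 + -9)(6)| = 60 m
Total distance = 103.1 m

103.1 m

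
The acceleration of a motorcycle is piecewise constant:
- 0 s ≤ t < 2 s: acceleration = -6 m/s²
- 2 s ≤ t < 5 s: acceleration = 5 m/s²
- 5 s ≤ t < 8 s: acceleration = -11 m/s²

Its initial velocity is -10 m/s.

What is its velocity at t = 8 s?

Δv equals the area under the a-t graph; then v = v₀ + Δv.
0–2 s: -6 × 2 = -12 m/s
2–5 s: 5 × 3 = 15 m/s
5–8 s: -11 × 3 = -33 m/s
Δv = -30 m/s, so v(8) = -10 + (-30) = -40 m/s.

-40 m/s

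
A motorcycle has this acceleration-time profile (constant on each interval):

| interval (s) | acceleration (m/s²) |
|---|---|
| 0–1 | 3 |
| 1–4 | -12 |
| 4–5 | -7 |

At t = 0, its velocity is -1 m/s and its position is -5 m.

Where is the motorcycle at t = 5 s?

-90 m

On each constant-a segment, Δv = aΔt and Δx = v₀Δt + ½aΔt²; chain segment to segment.
0–1 s: v starts -1 m/s; Δx = -1·1 + ½·3·1² = 0.5 m; v ends 2 m/s.
1–4 s: v starts 2 m/s; Δx = 2·3 + ½·-12·3² = -48 m; v ends -34 m/s.
4–5 s: v starts -34 m/s; Δx = -34·1 + ½·-7·1² = -37.5 m; v ends -41 m/s.
x(5) = -5 + Σ Δx = -90 m.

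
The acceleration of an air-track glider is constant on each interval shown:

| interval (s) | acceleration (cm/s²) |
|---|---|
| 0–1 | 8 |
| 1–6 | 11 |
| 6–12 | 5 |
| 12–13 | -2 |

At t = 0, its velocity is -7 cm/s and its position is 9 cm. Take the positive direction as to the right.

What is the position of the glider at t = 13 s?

On each constant-a segment, Δv = aΔt and Δx = v₀Δt + ½aΔt²; chain segment to segment.
0–1 s: v starts -7 cm/s; Δx = -7·1 + ½·8·1² = -3 cm; v ends 1 cm/s.
1–6 s: v starts 1 cm/s; Δx = 1·5 + ½·11·5² = 142.5 cm; v ends 56 cm/s.
6–12 s: v starts 56 cm/s; Δx = 56·6 + ½·5·6² = 426 cm; v ends 86 cm/s.
12–13 s: v starts 86 cm/s; Δx = 86·1 + ½·-2·1² = 85 cm; v ends 84 cm/s.
x(13) = 9 + Σ Δx = 659.5 cm.

659.5 cm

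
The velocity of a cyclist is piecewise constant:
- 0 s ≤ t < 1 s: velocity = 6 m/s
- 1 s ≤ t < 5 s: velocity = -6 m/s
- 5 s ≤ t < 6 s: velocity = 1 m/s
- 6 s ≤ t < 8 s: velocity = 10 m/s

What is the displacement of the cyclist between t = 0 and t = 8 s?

3 m

Net displacement equals the area under the velocity-time graph (areas below the axis count negative).
0–1 s: 6 × 1 = 6 m
1–5 s: -6 × 4 = -24 m
5–6 s: 1 × 1 = 1 m
6–8 s: 10 × 2 = 20 m
Net displacement = 3 m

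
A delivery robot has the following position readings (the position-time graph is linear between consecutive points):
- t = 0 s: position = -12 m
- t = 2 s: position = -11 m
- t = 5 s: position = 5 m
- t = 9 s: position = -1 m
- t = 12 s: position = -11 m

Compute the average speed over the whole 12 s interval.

2.75 m/s

Average speed = (total path length)/(elapsed time); on a piecewise-linear x-t graph the path length is Σ|Δx|.
0–2 s: |Δx| = |-11 − -12| = 1 m
2–5 s: |Δx| = |5 − -11| = 16 m
5–9 s: |Δx| = |-1 − 5| = 6 m
9–12 s: |Δx| = |-11 − -1| = 10 m
Total path = 33 m; average speed = 33/12 = 2.75 m/s.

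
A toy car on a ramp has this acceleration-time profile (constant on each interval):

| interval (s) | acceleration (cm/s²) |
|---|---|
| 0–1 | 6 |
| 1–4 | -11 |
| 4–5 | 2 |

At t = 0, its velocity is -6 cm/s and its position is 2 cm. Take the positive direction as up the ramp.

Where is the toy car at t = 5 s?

On each constant-a segment, Δv = aΔt and Δx = v₀Δt + ½aΔt²; chain segment to segment.
0–1 s: v starts -6 cm/s; Δx = -6·1 + ½·6·1² = -3 cm; v ends 0 cm/s.
1–4 s: v starts 0 cm/s; Δx = 0·3 + ½·-11·3² = -49.5 cm; v ends -33 cm/s.
4–5 s: v starts -33 cm/s; Δx = -33·1 + ½·2·1² = -32 cm; v ends -31 cm/s.
x(5) = 2 + Σ Δx = -82.5 cm.

-82.5 cm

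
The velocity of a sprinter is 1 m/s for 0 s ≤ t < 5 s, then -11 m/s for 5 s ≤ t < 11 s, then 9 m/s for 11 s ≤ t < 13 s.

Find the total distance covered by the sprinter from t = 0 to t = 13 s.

Total distance travelled is ∫|v| dt — sum the magnitudes of each area piece.
0–5 s: |1| × 5 = 5 m
5–11 s: |-11| × 6 = 66 m
11–13 s: |9| × 2 = 18 m
Total distance = 89 m

89 m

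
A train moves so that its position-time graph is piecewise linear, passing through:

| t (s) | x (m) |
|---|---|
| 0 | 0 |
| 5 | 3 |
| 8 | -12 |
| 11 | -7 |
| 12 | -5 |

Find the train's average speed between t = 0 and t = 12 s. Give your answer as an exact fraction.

Average speed = (total path length)/(elapsed time); on a piecewise-linear x-t graph the path length is Σ|Δx|.
0–5 s: |Δx| = |3 − 0| = 3 m
5–8 s: |Δx| = |-12 − 3| = 15 m
8–11 s: |Δx| = |-7 − -12| = 5 m
11–12 s: |Δx| = |-5 − -7| = 2 m
Total path = 25 m; average speed = 25/12 = 25/12 m/s.

25/12 m/s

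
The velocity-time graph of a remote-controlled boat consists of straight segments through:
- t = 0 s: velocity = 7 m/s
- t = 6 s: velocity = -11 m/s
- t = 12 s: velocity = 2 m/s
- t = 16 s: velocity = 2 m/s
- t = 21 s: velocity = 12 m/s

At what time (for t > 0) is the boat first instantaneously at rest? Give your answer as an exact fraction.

v changes sign on 0–6 s (from 7 to -11); the graph is linear there, so v = 0 at t = 0 + (-7)·(6 − 0)/(-11 − 7) = 7/3 s.

t = 7/3 s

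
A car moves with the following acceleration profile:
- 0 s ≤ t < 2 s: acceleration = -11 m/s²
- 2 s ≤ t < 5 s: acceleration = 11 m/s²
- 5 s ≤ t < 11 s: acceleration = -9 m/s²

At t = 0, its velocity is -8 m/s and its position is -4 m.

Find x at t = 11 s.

On each constant-a segment, Δv = aΔt and Δx = v₀Δt + ½aΔt²; chain segment to segment.
0–2 s: v starts -8 m/s; Δx = -8·2 + ½·-11·2² = -38 m; v ends -30 m/s.
2–5 s: v starts -30 m/s; Δx = -30·3 + ½·11·3² = -40.5 m; v ends 3 m/s.
5–11 s: v starts 3 m/s; Δx = 3·6 + ½·-9·6² = -144 m; v ends -51 m/s.
x(11) = -4 + Σ Δx = -226.5 m.

-226.5 m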